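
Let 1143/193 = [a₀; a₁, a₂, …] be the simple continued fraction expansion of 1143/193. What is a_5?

1143 = 5·193 + 178, so a_0 = 5
193 = 1·178 + 15, so a_1 = 1
178 = 11·15 + 13, so a_2 = 11
15 = 1·13 + 2, so a_3 = 1
13 = 6·2 + 1, so a_4 = 6
2 = 2·1 + 0, so a_5 = 2

2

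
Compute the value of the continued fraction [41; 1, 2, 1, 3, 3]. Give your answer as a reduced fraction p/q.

2045/49

Start with 3.
3 + 1/(3/1) = 3 + 1/3 = 10/3
1 + 1/(10/3) = 1 + 3/10 = 13/10
2 + 1/(13/10) = 2 + 10/13 = 36/13
1 + 1/(36/13) = 1 + 13/36 = 49/36
41 + 1/(49/36) = 41 + 36/49 = 2045/49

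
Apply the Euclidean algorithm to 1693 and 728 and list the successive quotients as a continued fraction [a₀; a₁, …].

Run the Euclidean algorithm, recording each quotient:
⌊1693/728⌋ = 2, remainder 237
⌊728/237⌋ = 3, remainder 17
⌊237/17⌋ = 13, remainder 16
⌊17/16⌋ = 1, remainder 1
⌊16/1⌋ = 16, remainder 0

[2; 3, 13, 1, 16]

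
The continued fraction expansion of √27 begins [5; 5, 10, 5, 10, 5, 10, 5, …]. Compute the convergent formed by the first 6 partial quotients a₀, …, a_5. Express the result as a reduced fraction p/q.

Starting at the tail and folding back:
Start with 5.
10 + 1/(5/1) = 10 + 1/5 = 51/5
5 + 1/(51/5) = 5 + 5/51 = 260/51
10 + 1/(260/51) = 10 + 51/260 = 2651/260
5 + 1/(2651/260) = 5 + 260/2651 = 13515/2651
5 + 1/(13515/2651) = 5 + 2651/13515 = 70226/13515

70226/13515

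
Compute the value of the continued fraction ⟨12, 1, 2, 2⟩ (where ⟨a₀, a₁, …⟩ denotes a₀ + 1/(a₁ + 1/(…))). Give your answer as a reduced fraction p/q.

Use the convergent recurrence hₖ = aₖ·hₖ₋₁ + hₖ₋₂ (and likewise for the denominators kₖ):
a_0 = 12: 12/1
a_1 = 1: 13/1
a_2 = 2: 38/3
a_3 = 2: 89/7

89/7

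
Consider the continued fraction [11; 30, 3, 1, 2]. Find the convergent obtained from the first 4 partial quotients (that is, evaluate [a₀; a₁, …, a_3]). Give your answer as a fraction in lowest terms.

a_0 = 11: 11/1
a_1 = 30: 331/30
a_2 = 3: 1004/91
a_3 = 1: 1335/121

1335/121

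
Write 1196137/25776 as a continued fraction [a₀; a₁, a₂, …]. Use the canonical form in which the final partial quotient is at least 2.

[46; 2, 2, 7, 2, 46, 7]

⌊1196137/25776⌋ = 46, remainder 10441
⌊25776/10441⌋ = 2, remainder 4894
⌊10441/4894⌋ = 2, remainder 653
⌊4894/653⌋ = 7, remainder 323
⌊653/323⌋ = 2, remainder 7
⌊323/7⌋ = 46, remainder 1
⌊7/1⌋ = 7, remainder 0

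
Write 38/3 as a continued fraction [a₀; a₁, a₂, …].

38 = 12·3 + 2, so a_0 = 12
3 = 1·2 + 1, so a_1 = 1
2 = 2·1 + 0, so a_2 = 2

[12; 1, 2]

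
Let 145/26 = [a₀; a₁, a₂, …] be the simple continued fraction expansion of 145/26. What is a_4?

1

Apply division with remainder until the remainder is 0:
145 ÷ 26 → quotient 5, remainder 15
26 ÷ 15 → quotient 1, remainder 11
15 ÷ 11 → quotient 1, remainder 4
11 ÷ 4 → quotient 2, remainder 3
4 ÷ 3 → quotient 1, remainder 1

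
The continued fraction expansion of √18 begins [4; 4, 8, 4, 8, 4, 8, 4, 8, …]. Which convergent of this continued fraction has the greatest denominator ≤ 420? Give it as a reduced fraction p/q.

a_0 = 4: 4/1  (≤ bound)
a_1 = 4: 17/4  (≤ bound)
a_2 = 8: 140/33  (≤ bound)
a_3 = 4: 577/136  (≤ bound)
a_4 = 8: 4756/1121  (> 420, stop)

577/136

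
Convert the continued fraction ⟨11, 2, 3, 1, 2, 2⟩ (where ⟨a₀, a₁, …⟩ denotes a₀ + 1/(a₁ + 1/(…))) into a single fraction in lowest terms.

a_0 = 11: 11/1
a_1 = 2: 23/2
a_2 = 3: 80/7
a_3 = 1: 103/9
a_4 = 2: 286/25
a_5 = 2: 675/59

675/59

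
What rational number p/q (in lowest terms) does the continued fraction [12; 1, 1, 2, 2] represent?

a_0 = 12: 12/1
a_1 = 1: 13/1
a_2 = 1: 25/2
a_3 = 2: 63/5
a_4 = 2: 151/12

151/12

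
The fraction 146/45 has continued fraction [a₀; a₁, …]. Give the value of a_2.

11

146 ÷ 45 → quotient 3, remainder 11
45 ÷ 11 → quotient 4, remainder 1
11 ÷ 1 → quotient 11, remainder 0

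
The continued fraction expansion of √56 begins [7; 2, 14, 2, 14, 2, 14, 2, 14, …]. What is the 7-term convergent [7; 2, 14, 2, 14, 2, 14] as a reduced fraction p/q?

194873/26041

a_0 = 7: 7/1
a_1 = 2: 15/2
a_2 = 14: 217/29
a_3 = 2: 449/60
a_4 = 14: 6503/869
a_5 = 2: 13455/1798
a_6 = 14: 194873/26041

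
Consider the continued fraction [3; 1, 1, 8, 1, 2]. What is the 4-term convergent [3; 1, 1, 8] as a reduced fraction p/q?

a_0 = 3: 3/1
a_1 = 1: 4/1
a_2 = 1: 7/2
a_3 = 8: 60/17

60/17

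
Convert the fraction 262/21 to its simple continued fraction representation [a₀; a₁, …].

[12; 2, 10]

Apply division with remainder until the remainder is 0:
262 = 12·21 + 10, so a_0 = 12
21 = 2·10 + 1, so a_1 = 2
10 = 10·1 + 0, so a_2 = 10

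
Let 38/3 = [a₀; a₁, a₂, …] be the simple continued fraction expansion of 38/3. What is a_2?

2

38 = 12·3 + 2, so a_0 = 12
3 = 1·2 + 1, so a_1 = 1
2 = 2·1 + 0, so a_2 = 2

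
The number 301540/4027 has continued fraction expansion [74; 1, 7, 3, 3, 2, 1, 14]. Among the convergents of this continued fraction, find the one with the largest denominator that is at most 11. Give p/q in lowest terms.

599/8

a_0 = 74: 74/1  (≤ bound)
a_1 = 1: 75/1  (≤ bound)
a_2 = 7: 599/8  (≤ bound)
a_3 = 3: 1872/25  (> 11, stop)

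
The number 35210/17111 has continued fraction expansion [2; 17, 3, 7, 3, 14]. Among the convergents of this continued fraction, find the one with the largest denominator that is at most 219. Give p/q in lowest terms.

107/52

a_0 = 2: 2/1  (≤ bound)
a_1 = 17: 35/17  (≤ bound)
a_2 = 3: 107/52  (≤ bound)
a_3 = 7: 784/381  (> 219, stop)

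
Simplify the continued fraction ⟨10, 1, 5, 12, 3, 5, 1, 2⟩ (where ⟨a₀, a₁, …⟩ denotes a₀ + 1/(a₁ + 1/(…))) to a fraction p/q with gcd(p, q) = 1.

43819/4044

Compute successive convergents:
a_0 = 10: 10/1
a_1 = 1: 11/1
a_2 = 5: 65/6
a_3 = 12: 791/73
a_4 = 3: 2438/225
a_5 = 5: 12981/1198
a_6 = 1: 15419/1423
a_7 = 2: 43819/4044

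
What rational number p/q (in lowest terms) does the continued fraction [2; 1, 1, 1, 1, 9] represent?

125/48

Start with 9.
1 + 1/(9/1) = 1 + 1/9 = 10/9
1 + 1/(10/9) = 1 + 9/10 = 19/10
1 + 1/(19/10) = 1 + 10/19 = 29/19
1 + 1/(29/19) = 1 + 19/29 = 48/29
2 + 1/(48/29) = 2 + 29/48 = 125/48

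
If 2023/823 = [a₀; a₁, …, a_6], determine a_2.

5

Apply division with remainder until the remainder is 0:
2023 = 2·823 + 377, so a_0 = 2
823 = 2·377 + 69, so a_1 = 2
377 = 5·69 + 32, so a_2 = 5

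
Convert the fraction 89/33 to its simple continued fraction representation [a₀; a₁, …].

[2; 1, 2, 3, 3]

⌊89/33⌋ = 2, remainder 23
⌊33/23⌋ = 1, remainder 10
⌊23/10⌋ = 2, remainder 3
⌊10/3⌋ = 3, remainder 1
⌊3/1⌋ = 3, remainder 0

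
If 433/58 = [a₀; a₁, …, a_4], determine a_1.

2

Repeatedly divide and take the remainder:
433 = 7·58 + 27, so a_0 = 7
58 = 2·27 + 4, so a_1 = 2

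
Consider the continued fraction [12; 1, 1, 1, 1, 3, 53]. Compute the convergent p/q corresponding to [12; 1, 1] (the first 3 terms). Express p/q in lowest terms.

25/2

Use the convergent recurrence hₖ = aₖ·hₖ₋₁ + hₖ₋₂ (and likewise for the denominators kₖ):
a_0 = 12: 12/1
a_1 = 1: 13/1
a_2 = 1: 25/2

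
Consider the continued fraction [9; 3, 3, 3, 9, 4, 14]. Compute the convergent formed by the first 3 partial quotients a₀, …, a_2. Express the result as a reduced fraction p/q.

93/10

Starting at the tail and folding back:
Start with 3.
3 + 1/(3/1) = 3 + 1/3 = 10/3
9 + 1/(10/3) = 9 + 3/10 = 93/10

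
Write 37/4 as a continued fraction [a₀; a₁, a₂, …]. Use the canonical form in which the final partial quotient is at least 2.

⌊37/4⌋ = 9, remainder 1
⌊4/1⌋ = 4, remainder 0

[9; 4]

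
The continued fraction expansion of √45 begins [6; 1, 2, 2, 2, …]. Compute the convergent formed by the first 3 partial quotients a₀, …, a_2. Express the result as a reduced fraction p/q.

20/3

Build up convergents one term at a time:
a_0 = 6: 6/1
a_1 = 1: 7/1
a_2 = 2: 20/3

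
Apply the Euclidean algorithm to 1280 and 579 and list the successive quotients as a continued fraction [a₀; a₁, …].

[2; 4, 1, 2, 1, 14, 2]

Apply division with remainder until the remainder is 0:
⌊1280/579⌋ = 2, remainder 122
⌊579/122⌋ = 4, remainder 91
⌊122/91⌋ = 1, remainder 31
⌊91/31⌋ = 2, remainder 29
⌊31/29⌋ = 1, remainder 2
⌊29/2⌋ = 14, remainder 1
⌊2/1⌋ = 2, remainder 0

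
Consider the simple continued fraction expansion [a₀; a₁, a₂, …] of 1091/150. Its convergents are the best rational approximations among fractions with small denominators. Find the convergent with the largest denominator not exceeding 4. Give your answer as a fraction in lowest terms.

29/4

a_0 = 7: 7/1  (≤ bound)
a_1 = 3: 22/3  (≤ bound)
a_2 = 1: 29/4  (≤ bound)
a_3 = 1: 51/7  (> 4, stop)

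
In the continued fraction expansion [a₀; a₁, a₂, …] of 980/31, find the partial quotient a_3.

1

980 ÷ 31 → quotient 31, remainder 19
31 ÷ 19 → quotient 1, remainder 12
19 ÷ 12 → quotient 1, remainder 7
12 ÷ 7 → quotient 1, remainder 5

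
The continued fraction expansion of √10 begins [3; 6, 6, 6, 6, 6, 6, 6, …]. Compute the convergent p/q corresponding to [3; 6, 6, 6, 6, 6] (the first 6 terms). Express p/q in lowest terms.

Work from the innermost term outward:
Start with 6.
6 + 1/(6/1) = 6 + 1/6 = 37/6
6 + 1/(37/6) = 6 + 6/37 = 228/37
6 + 1/(228/37) = 6 + 37/228 = 1405/228
6 + 1/(1405/228) = 6 + 228/1405 = 8658/1405
3 + 1/(8658/1405) = 3 + 1405/8658 = 27379/8658

27379/8658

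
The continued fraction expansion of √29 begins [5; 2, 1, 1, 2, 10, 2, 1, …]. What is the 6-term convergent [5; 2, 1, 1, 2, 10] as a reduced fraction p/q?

727/135

Collapse the nested fraction from the inside out:
Start with 10.
2 + 1/(10/1) = 2 + 1/10 = 21/10
1 + 1/(21/10) = 1 + 10/21 = 31/21
1 + 1/(31/21) = 1 + 21/31 = 52/31
2 + 1/(52/31) = 2 + 31/52 = 135/52
5 + 1/(135/52) = 5 + 52/135 = 727/135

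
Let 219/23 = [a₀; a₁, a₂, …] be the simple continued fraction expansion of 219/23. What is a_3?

11

Repeatedly divide and take the remainder:
⌊219/23⌋ = 9, remainder 12
⌊23/12⌋ = 1, remainder 11
⌊12/11⌋ = 1, remainder 1
⌊11/1⌋ = 11, remainder 0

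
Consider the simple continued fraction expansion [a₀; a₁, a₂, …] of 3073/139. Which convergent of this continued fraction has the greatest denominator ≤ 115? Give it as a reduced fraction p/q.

a_0 = 22: 22/1  (≤ bound)
a_1 = 9: 199/9  (≤ bound)
a_2 = 3: 619/28  (≤ bound)
a_3 = 1: 818/37  (≤ bound)
a_4 = 3: 3073/139  (> 115, stop)

818/37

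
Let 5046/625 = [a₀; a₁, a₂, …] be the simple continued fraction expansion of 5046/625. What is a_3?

5046 ÷ 625 → quotient 8, remainder 46
625 ÷ 46 → quotient 13, remainder 27
46 ÷ 27 → quotient 1, remainder 19
27 ÷ 19 → quotient 1, remainder 8

1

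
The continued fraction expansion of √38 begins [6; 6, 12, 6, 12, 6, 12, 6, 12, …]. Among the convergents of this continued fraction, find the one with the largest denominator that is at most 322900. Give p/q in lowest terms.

a_0 = 6: 6/1  (≤ bound)
a_1 = 6: 37/6  (≤ bound)
a_2 = 12: 450/73  (≤ bound)
a_3 = 6: 2737/444  (≤ bound)
a_4 = 12: 33294/5401  (≤ bound)
a_5 = 6: 202501/32850  (≤ bound)
a_6 = 12: 2463306/399601  (> 322900, stop)

202501/32850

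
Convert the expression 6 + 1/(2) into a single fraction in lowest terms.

13/2

Starting at the tail and folding back:
Start with 2.
6 + 1/(2/1) = 6 + 1/2 = 13/2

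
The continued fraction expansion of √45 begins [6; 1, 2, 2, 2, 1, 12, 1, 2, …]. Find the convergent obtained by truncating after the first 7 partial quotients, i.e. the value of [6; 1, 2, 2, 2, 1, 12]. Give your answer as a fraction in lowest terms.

2046/305

a_0 = 6: 6/1
a_1 = 1: 7/1
a_2 = 2: 20/3
a_3 = 2: 47/7
a_4 = 2: 114/17
a_5 = 1: 161/24
a_6 = 12: 2046/305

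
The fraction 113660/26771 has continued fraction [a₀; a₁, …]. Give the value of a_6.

5

Repeatedly divide and take the remainder:
113660 ÷ 26771 → quotient 4, remainder 6576
26771 ÷ 6576 → quotient 4, remainder 467
6576 ÷ 467 → quotient 14, remainder 38
467 ÷ 38 → quotient 12, remainder 11
38 ÷ 11 → quotient 3, remainder 5
11 ÷ 5 → quotient 2, remainder 1
5 ÷ 1 → quotient 5, remainder 0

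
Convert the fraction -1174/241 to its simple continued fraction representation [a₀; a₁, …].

[-5; 7, 1, 3, 2, 3]

Run the Euclidean algorithm, recording each quotient:
⌊-1174/241⌋ = -5, remainder 31
⌊241/31⌋ = 7, remainder 24
⌊31/24⌋ = 1, remainder 7
⌊24/7⌋ = 3, remainder 3
⌊7/3⌋ = 2, remainder 1
⌊3/1⌋ = 3, remainder 0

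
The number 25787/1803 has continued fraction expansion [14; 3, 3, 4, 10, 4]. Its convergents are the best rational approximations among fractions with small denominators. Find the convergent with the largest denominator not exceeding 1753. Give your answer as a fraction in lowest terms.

6293/440

a_0 = 14: 14/1  (≤ bound)
a_1 = 3: 43/3  (≤ bound)
a_2 = 3: 143/10  (≤ bound)
a_3 = 4: 615/43  (≤ bound)
a_4 = 10: 6293/440  (≤ bound)
a_5 = 4: 25787/1803  (> 1753, stop)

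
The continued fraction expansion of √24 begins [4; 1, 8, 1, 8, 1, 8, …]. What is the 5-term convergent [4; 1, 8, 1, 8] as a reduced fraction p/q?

Start with 8.
1 + 1/(8/1) = 1 + 1/8 = 9/8
8 + 1/(9/8) = 8 + 8/9 = 80/9
1 + 1/(80/9) = 1 + 9/80 = 89/80
4 + 1/(89/80) = 4 + 80/89 = 436/89

436/89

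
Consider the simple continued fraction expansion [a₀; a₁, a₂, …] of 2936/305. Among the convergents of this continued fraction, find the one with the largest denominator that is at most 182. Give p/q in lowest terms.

List convergents until the denominator exceeds the bound:
a_0 = 9: 9/1  (≤ bound)
a_1 = 1: 10/1  (≤ bound)
a_2 = 1: 19/2  (≤ bound)
a_3 = 1: 29/3  (≤ bound)
a_4 = 2: 77/8  (≤ bound)
a_5 = 12: 953/99  (≤ bound)
a_6 = 3: 2936/305  (> 182, stop)

953/99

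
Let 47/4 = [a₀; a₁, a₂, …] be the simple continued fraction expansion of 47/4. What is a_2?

Repeatedly divide and take the remainder:
47 ÷ 4 → quotient 11, remainder 3
4 ÷ 3 → quotient 1, remainder 1
3 ÷ 1 → quotient 3, remainder 0

3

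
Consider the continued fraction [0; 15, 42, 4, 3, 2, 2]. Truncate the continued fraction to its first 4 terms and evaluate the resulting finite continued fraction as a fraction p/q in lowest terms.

a_0 = 0: 0/1
a_1 = 15: 1/15
a_2 = 42: 42/631
a_3 = 4: 169/2539

169/2539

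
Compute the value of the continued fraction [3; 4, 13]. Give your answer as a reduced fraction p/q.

172/53

Work from the innermost term outward:
Start with 13.
4 + 1/(13/1) = 4 + 1/13 = 53/13
3 + 1/(53/13) = 3 + 13/53 = 172/53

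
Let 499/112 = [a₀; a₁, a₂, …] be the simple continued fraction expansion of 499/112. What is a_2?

5

499 = 4·112 + 51, so a_0 = 4
112 = 2·51 + 10, so a_1 = 2
51 = 5·10 + 1, so a_2 = 5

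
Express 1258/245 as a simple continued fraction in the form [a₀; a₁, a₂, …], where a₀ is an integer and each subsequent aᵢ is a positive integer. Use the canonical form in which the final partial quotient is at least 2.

[5; 7, 2, 2, 1, 4]

1258 = 5·245 + 33, so a_0 = 5
245 = 7·33 + 14, so a_1 = 7
33 = 2·14 + 5, so a_2 = 2
14 = 2·5 + 4, so a_3 = 2
5 = 1·4 + 1, so a_4 = 1
4 = 4·1 + 0, so a_5 = 4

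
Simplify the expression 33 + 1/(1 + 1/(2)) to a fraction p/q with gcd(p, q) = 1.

101/3

Collapse the nested fraction from the inside out:
Start with 2.
1 + 1/(2/1) = 1 + 1/2 = 3/2
33 + 1/(3/2) = 33 + 2/3 = 101/3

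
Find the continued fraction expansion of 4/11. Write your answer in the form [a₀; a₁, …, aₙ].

[0; 2, 1, 3]

Apply division with remainder until the remainder is 0:
4 ÷ 11 → quotient 0, remainder 4
11 ÷ 4 → quotient 2, remainder 3
4 ÷ 3 → quotient 1, remainder 1
3 ÷ 1 → quotient 3, remainder 0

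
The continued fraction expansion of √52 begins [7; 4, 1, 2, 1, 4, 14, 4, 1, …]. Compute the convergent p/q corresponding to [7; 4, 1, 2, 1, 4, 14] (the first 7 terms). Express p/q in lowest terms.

9223/1279

a_0 = 7: 7/1
a_1 = 4: 29/4
a_2 = 1: 36/5
a_3 = 2: 101/14
a_4 = 1: 137/19
a_5 = 4: 649/90
a_6 = 14: 9223/1279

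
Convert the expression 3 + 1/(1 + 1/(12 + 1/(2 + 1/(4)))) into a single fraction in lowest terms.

475/121

a_0 = 3: 3/1
a_1 = 1: 4/1
a_2 = 12: 51/13
a_3 = 2: 106/27
a_4 = 4: 475/121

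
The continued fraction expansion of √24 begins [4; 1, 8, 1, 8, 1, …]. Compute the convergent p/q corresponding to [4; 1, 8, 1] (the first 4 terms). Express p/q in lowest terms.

49/10

Starting at the tail and folding back:
Start with 1.
8 + 1/(1/1) = 8 + 1/1 = 9/1
1 + 1/(9/1) = 1 + 1/9 = 10/9
4 + 1/(10/9) = 4 + 9/10 = 49/10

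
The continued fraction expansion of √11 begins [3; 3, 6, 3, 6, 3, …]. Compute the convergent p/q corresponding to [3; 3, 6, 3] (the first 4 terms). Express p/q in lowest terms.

Work from the innermost term outward:
Start with 3.
6 + 1/(3/1) = 6 + 1/3 = 19/3
3 + 1/(19/3) = 3 + 3/19 = 60/19
3 + 1/(60/19) = 3 + 19/60 = 199/60

199/60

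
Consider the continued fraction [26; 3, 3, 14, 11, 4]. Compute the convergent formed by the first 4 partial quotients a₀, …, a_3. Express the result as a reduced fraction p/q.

3761/143

a_0 = 26: 26/1
a_1 = 3: 79/3
a_2 = 3: 263/10
a_3 = 14: 3761/143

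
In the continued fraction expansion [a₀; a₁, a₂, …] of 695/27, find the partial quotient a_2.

2

695 = 25·27 + 20, so a_0 = 25
27 = 1·20 + 7, so a_1 = 1
20 = 2·7 + 6, so a_2 = 2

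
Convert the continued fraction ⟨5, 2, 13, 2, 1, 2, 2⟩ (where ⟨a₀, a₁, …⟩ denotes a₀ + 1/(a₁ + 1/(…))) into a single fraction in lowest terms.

Start with 2.
2 + 1/(2/1) = 2 + 1/2 = 5/2
1 + 1/(5/2) = 1 + 2/5 = 7/5
2 + 1/(7/5) = 2 + 5/7 = 19/7
13 + 1/(19/7) = 13 + 7/19 = 254/19
2 + 1/(254/19) = 2 + 19/254 = 527/254
5 + 1/(527/254) = 5 + 254/527 = 2889/527

2889/527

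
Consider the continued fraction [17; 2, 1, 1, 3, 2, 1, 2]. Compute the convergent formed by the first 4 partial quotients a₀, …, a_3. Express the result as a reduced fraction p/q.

87/5

a_0 = 17: 17/1
a_1 = 2: 35/2
a_2 = 1: 52/3
a_3 = 1: 87/5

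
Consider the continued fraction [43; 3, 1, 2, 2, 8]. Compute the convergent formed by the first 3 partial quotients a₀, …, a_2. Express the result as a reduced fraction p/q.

173/4

Start with 1.
3 + 1/(1/1) = 3 + 1/1 = 4/1
43 + 1/(4/1) = 43 + 1/4 = 173/4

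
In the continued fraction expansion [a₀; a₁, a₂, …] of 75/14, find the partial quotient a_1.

2

75 = 5·14 + 5, so a_0 = 5
14 = 2·5 + 4, so a_1 = 2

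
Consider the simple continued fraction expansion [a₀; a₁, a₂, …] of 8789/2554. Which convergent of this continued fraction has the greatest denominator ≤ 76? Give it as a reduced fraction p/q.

117/34

a_0 = 3: 3/1  (≤ bound)
a_1 = 2: 7/2  (≤ bound)
a_2 = 3: 24/7  (≤ bound)
a_3 = 1: 31/9  (≤ bound)
a_4 = 3: 117/34  (≤ bound)
a_5 = 9: 1084/315  (> 76, stop)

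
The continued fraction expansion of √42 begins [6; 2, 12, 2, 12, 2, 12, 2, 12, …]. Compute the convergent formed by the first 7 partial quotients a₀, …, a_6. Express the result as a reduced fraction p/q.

Compute successive convergents:
a_0 = 6: 6/1
a_1 = 2: 13/2
a_2 = 12: 162/25
a_3 = 2: 337/52
a_4 = 12: 4206/649
a_5 = 2: 8749/1350
a_6 = 12: 109194/16849

109194/16849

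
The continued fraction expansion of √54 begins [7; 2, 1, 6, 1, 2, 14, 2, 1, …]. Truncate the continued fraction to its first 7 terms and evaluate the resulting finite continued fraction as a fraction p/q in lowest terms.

a_0 = 7: 7/1
a_1 = 2: 15/2
a_2 = 1: 22/3
a_3 = 6: 147/20
a_4 = 1: 169/23
a_5 = 2: 485/66
a_6 = 14: 6959/947

6959/947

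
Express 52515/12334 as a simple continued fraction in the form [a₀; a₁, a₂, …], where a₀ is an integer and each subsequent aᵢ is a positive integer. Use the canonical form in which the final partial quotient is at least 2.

[4; 3, 1, 7, 3, 9, 2, 6]

Repeatedly divide and take the remainder:
⌊52515/12334⌋ = 4, remainder 3179
⌊12334/3179⌋ = 3, remainder 2797
⌊3179/2797⌋ = 1, remainder 382
⌊2797/382⌋ = 7, remainder 123
⌊382/123⌋ = 3, remainder 13
⌊123/13⌋ = 9, remainder 6
⌊13/6⌋ = 2, remainder 1
⌊6/1⌋ = 6, remainder 0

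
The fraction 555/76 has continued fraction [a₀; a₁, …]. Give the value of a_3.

3

555 = 7·76 + 23, so a_0 = 7
76 = 3·23 + 7, so a_1 = 3
23 = 3·7 + 2, so a_2 = 3
7 = 3·2 + 1, so a_3 = 3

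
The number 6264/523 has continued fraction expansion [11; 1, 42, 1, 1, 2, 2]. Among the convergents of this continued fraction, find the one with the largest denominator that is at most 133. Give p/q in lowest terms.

List convergents until the denominator exceeds the bound:
a_0 = 11: 11/1  (≤ bound)
a_1 = 1: 12/1  (≤ bound)
a_2 = 42: 515/43  (≤ bound)
a_3 = 1: 527/44  (≤ bound)
a_4 = 1: 1042/87  (≤ bound)
a_5 = 2: 2611/218  (> 133, stop)

1042/87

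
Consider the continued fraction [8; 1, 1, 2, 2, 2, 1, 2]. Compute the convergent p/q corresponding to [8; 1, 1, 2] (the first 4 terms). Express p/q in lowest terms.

Collapse the nested fraction from the inside out:
Start with 2.
1 + 1/(2/1) = 1 + 1/2 = 3/2
1 + 1/(3/2) = 1 + 2/3 = 5/3
8 + 1/(5/3) = 8 + 3/5 = 43/5

43/5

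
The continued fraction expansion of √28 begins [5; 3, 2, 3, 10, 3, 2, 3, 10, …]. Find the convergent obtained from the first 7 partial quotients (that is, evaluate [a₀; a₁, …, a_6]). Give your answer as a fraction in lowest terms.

9403/1777

Work from the innermost term outward:
Start with 2.
3 + 1/(2/1) = 3 + 1/2 = 7/2
10 + 1/(7/2) = 10 + 2/7 = 72/7
3 + 1/(72/7) = 3 + 7/72 = 223/72
2 + 1/(223/72) = 2 + 72/223 = 518/223
3 + 1/(518/223) = 3 + 223/518 = 1777/518
5 + 1/(1777/518) = 5 + 518/1777 = 9403/1777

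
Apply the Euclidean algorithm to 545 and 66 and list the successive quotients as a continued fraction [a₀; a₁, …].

545 ÷ 66 → quotient 8, remainder 17
66 ÷ 17 → quotient 3, remainder 15
17 ÷ 15 → quotient 1, remainder 2
15 ÷ 2 → quotient 7, remainder 1
2 ÷ 1 → quotient 2, remainder 0

[8; 3, 1, 7, 2]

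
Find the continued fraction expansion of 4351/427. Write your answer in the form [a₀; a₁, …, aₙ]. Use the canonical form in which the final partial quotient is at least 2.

[10; 5, 3, 1, 2, 7]

4351 = 10·427 + 81, so a_0 = 10
427 = 5·81 + 22, so a_1 = 5
81 = 3·22 + 15, so a_2 = 3
22 = 1·15 + 7, so a_3 = 1
15 = 2·7 + 1, so a_4 = 2
7 = 7·1 + 0, so a_5 = 7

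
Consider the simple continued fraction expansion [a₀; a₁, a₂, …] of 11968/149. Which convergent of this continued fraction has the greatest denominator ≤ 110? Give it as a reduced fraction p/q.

a_0 = 80: 80/1  (≤ bound)
a_1 = 3: 241/3  (≤ bound)
a_2 = 9: 2249/28  (≤ bound)
a_3 = 1: 2490/31  (≤ bound)
a_4 = 1: 4739/59  (≤ bound)
a_5 = 2: 11968/149  (> 110, stop)

4739/59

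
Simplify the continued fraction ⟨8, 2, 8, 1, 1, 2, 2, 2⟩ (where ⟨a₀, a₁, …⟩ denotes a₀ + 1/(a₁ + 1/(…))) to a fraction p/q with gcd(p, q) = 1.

Work from the innermost term outward:
Start with 2.
2 + 1/(2/1) = 2 + 1/2 = 5/2
2 + 1/(5/2) = 2 + 2/5 = 12/5
1 + 1/(12/5) = 1 + 5/12 = 17/12
1 + 1/(17/12) = 1 + 12/17 = 29/17
8 + 1/(29/17) = 8 + 17/29 = 249/29
2 + 1/(249/29) = 2 + 29/249 = 527/249
8 + 1/(527/249) = 8 + 249/527 = 4465/527

4465/527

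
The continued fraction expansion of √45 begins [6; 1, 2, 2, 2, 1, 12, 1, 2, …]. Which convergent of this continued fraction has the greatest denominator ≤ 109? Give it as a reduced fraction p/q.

161/24

List convergents until the denominator exceeds the bound:
a_0 = 6: 6/1  (≤ bound)
a_1 = 1: 7/1  (≤ bound)
a_2 = 2: 20/3  (≤ bound)
a_3 = 2: 47/7  (≤ bound)
a_4 = 2: 114/17  (≤ bound)
a_5 = 1: 161/24  (≤ bound)
a_6 = 12: 2046/305  (> 109, stop)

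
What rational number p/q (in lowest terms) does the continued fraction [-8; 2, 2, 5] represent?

Start with 5.
2 + 1/(5/1) = 2 + 1/5 = 11/5
2 + 1/(11/5) = 2 + 5/11 = 27/11
-8 + 1/(27/11) = -8 + 11/27 = -205/27

-205/27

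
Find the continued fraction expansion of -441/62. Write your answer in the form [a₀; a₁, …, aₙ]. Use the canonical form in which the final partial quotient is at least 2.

-441 ÷ 62 → quotient -8, remainder 55
62 ÷ 55 → quotient 1, remainder 7
55 ÷ 7 → quotient 7, remainder 6
7 ÷ 6 → quotient 1, remainder 1
6 ÷ 1 → quotient 6, remainder 0

[-8; 1, 7, 1, 6]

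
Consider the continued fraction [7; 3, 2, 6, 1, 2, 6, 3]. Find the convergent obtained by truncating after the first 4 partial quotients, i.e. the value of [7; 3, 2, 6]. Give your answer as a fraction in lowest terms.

328/45

Compute successive convergents:
a_0 = 7: 7/1
a_1 = 3: 22/3
a_2 = 2: 51/7
a_3 = 6: 328/45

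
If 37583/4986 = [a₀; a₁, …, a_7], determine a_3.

37583 = 7·4986 + 2681, so a_0 = 7
4986 = 1·2681 + 2305, so a_1 = 1
2681 = 1·2305 + 376, so a_2 = 1
2305 = 6·376 + 49, so a_3 = 6

6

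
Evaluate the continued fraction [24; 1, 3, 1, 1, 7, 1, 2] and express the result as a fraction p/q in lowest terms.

Use the convergent recurrence hₖ = aₖ·hₖ₋₁ + hₖ₋₂ (and likewise for the denominators kₖ):
a_0 = 24: 24/1
a_1 = 1: 25/1
a_2 = 3: 99/4
a_3 = 1: 124/5
a_4 = 1: 223/9
a_5 = 7: 1685/68
a_6 = 1: 1908/77
a_7 = 2: 5501/222

5501/222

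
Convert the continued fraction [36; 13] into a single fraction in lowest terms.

469/13

a_0 = 36: 36/1
a_1 = 13: 469/13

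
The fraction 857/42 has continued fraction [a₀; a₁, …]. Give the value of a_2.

2

Run the Euclidean algorithm, recording each quotient:
857 = 20·42 + 17, so a_0 = 20
42 = 2·17 + 8, so a_1 = 2
17 = 2·8 + 1, so a_2 = 2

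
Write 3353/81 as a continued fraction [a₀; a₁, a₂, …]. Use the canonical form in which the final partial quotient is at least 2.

[41; 2, 1, 1, 7, 2]

3353 = 41·81 + 32, so a_0 = 41
81 = 2·32 + 17, so a_1 = 2
32 = 1·17 + 15, so a_2 = 1
17 = 1·15 + 2, so a_3 = 1
15 = 7·2 + 1, so a_4 = 7
2 = 2·1 + 0, so a_5 = 2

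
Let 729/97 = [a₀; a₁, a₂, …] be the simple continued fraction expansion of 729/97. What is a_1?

1

Repeatedly divide and take the remainder:
729 ÷ 97 → quotient 7, remainder 50
97 ÷ 50 → quotient 1, remainder 47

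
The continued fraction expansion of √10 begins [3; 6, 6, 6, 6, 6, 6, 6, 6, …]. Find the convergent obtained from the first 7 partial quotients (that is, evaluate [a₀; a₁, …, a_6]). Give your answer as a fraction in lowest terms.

168717/53353

a_0 = 3: 3/1
a_1 = 6: 19/6
a_2 = 6: 117/37
a_3 = 6: 721/228
a_4 = 6: 4443/1405
a_5 = 6: 27379/8658
a_6 = 6: 168717/53353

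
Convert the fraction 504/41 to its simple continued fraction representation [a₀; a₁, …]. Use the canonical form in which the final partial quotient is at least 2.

[12; 3, 2, 2, 2]

⌊504/41⌋ = 12, remainder 12
⌊41/12⌋ = 3, remainder 5
⌊12/5⌋ = 2, remainder 2
⌊5/2⌋ = 2, remainder 1
⌊2/1⌋ = 2, remainder 0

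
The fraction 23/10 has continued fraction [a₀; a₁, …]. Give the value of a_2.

23 ÷ 10 → quotient 2, remainder 3
10 ÷ 3 → quotient 3, remainder 1
3 ÷ 1 → quotient 3, remainder 0

3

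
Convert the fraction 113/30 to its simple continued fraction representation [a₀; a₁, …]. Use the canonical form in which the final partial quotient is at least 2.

[3; 1, 3, 3, 2]

113 = 3·30 + 23, so a_0 = 3
30 = 1·23 + 7, so a_1 = 1
23 = 3·7 + 2, so a_2 = 3
7 = 3·2 + 1, so a_3 = 3
2 = 2·1 + 0, so a_4 = 2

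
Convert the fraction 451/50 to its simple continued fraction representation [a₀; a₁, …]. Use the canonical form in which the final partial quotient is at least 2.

⌊451/50⌋ = 9, remainder 1
⌊50/1⌋ = 50, remainder 0

[9; 50]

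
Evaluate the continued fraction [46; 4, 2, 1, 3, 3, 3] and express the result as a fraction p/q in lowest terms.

23993/519

Start with 3.
3 + 1/(3/1) = 3 + 1/3 = 10/3
3 + 1/(10/3) = 3 + 3/10 = 33/10
1 + 1/(33/10) = 1 + 10/33 = 43/33
2 + 1/(43/33) = 2 + 33/43 = 119/43
4 + 1/(119/43) = 4 + 43/119 = 519/119
46 + 1/(519/119) = 46 + 119/519 = 23993/519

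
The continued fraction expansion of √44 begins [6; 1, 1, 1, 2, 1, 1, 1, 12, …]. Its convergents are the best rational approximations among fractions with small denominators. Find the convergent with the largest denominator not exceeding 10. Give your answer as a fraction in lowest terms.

53/8

a_0 = 6: 6/1  (≤ bound)
a_1 = 1: 7/1  (≤ bound)
a_2 = 1: 13/2  (≤ bound)
a_3 = 1: 20/3  (≤ bound)
a_4 = 2: 53/8  (≤ bound)
a_5 = 1: 73/11  (> 10, stop)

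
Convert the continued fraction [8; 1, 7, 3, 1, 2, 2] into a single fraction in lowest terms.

a_0 = 8: 8/1
a_1 = 1: 9/1
a_2 = 7: 71/8
a_3 = 3: 222/25
a_4 = 1: 293/33
a_5 = 2: 808/91
a_6 = 2: 1909/215

1909/215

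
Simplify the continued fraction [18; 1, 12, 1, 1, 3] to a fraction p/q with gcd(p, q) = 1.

Compute successive convergents:
a_0 = 18: 18/1
a_1 = 1: 19/1
a_2 = 12: 246/13
a_3 = 1: 265/14
a_4 = 1: 511/27
a_5 = 3: 1798/95

1798/95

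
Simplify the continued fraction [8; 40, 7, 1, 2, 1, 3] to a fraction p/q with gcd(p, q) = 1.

Start with 3.
1 + 1/(3/1) = 1 + 1/3 = 4/3
2 + 1/(4/3) = 2 + 3/4 = 11/4
1 + 1/(11/4) = 1 + 4/11 = 15/11
7 + 1/(15/11) = 7 + 11/15 = 116/15
40 + 1/(116/15) = 40 + 15/116 = 4655/116
8 + 1/(4655/116) = 8 + 116/4655 = 37356/4655

37356/4655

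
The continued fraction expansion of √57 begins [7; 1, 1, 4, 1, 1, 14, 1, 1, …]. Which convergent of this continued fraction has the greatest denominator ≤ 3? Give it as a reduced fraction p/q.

15/2

a_0 = 7: 7/1  (≤ bound)
a_1 = 1: 8/1  (≤ bound)
a_2 = 1: 15/2  (≤ bound)
a_3 = 4: 68/9  (> 3, stop)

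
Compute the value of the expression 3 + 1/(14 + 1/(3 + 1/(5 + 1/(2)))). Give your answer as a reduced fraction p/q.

1538/501

Build up convergents one term at a time:
a_0 = 3: 3/1
a_1 = 14: 43/14
a_2 = 3: 132/43
a_3 = 5: 703/229
a_4 = 2: 1538/501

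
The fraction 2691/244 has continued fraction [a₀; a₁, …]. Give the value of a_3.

2691 ÷ 244 → quotient 11, remainder 7
244 ÷ 7 → quotient 34, remainder 6
7 ÷ 6 → quotient 1, remainder 1
6 ÷ 1 → quotient 6, remainder 0

6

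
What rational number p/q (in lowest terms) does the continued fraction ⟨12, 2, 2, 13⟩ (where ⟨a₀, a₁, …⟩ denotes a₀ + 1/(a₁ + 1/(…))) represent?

a_0 = 12: 12/1
a_1 = 2: 25/2
a_2 = 2: 62/5
a_3 = 13: 831/67

831/67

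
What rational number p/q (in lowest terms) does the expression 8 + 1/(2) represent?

Start with 2.
8 + 1/(2/1) = 8 + 1/2 = 17/2

17/2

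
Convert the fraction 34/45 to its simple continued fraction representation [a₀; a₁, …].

[0; 1, 3, 11]

Run the Euclidean algorithm, recording each quotient:
⌊34/45⌋ = 0, remainder 34
⌊45/34⌋ = 1, remainder 11
⌊34/11⌋ = 3, remainder 1
⌊11/1⌋ = 11, remainder 0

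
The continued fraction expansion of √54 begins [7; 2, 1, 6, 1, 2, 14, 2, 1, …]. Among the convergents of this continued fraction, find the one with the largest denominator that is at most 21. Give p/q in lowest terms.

a_0 = 7: 7/1  (≤ bound)
a_1 = 2: 15/2  (≤ bound)
a_2 = 1: 22/3  (≤ bound)
a_3 = 6: 147/20  (≤ bound)
a_4 = 1: 169/23  (> 21, stop)

147/20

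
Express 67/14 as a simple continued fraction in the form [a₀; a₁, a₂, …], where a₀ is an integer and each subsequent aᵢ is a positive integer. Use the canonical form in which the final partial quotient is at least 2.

⌊67/14⌋ = 4, remainder 11
⌊14/11⌋ = 1, remainder 3
⌊11/3⌋ = 3, remainder 2
⌊3/2⌋ = 1, remainder 1
⌊2/1⌋ = 2, remainder 0

[4; 1, 3, 1, 2]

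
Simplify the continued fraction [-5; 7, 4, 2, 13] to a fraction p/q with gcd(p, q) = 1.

-4249/874

a_0 = -5: -5/1
a_1 = 7: -34/7
a_2 = 4: -141/29
a_3 = 2: -316/65
a_4 = 13: -4249/874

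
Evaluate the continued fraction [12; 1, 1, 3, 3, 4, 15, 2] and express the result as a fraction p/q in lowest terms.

39142/3115

Start with 2.
15 + 1/(2/1) = 15 + 1/2 = 31/2
4 + 1/(31/2) = 4 + 2/31 = 126/31
3 + 1/(126/31) = 3 + 31/126 = 409/126
3 + 1/(409/126) = 3 + 126/409 = 1353/409
1 + 1/(1353/409) = 1 + 409/1353 = 1762/1353
1 + 1/(1762/1353) = 1 + 1353/1762 = 3115/1762
12 + 1/(3115/1762) = 12 + 1762/3115 = 39142/3115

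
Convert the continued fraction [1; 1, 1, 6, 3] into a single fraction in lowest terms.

Build up convergents one term at a time:
a_0 = 1: 1/1
a_1 = 1: 2/1
a_2 = 1: 3/2
a_3 = 6: 20/13
a_4 = 3: 63/41

63/41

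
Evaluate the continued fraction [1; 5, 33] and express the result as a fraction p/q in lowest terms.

Start with 33.
5 + 1/(33/1) = 5 + 1/33 = 166/33
1 + 1/(166/33) = 1 + 33/166 = 199/166

199/166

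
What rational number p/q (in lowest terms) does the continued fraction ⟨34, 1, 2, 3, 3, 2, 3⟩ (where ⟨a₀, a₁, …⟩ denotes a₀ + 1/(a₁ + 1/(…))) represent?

Collapse the nested fraction from the inside out:
Start with 3.
2 + 1/(3/1) = 2 + 1/3 = 7/3
3 + 1/(7/3) = 3 + 3/7 = 24/7
3 + 1/(24/7) = 3 + 7/24 = 79/24
2 + 1/(79/24) = 2 + 24/79 = 182/79
1 + 1/(182/79) = 1 + 79/182 = 261/182
34 + 1/(261/182) = 34 + 182/261 = 9056/261

9056/261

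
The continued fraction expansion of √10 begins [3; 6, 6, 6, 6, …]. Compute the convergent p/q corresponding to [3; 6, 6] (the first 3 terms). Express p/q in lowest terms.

117/37

Start with 6.
6 + 1/(6/1) = 6 + 1/6 = 37/6
3 + 1/(37/6) = 3 + 6/37 = 117/37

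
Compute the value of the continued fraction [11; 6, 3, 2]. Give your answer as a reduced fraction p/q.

Start with 2.
3 + 1/(2/1) = 3 + 1/2 = 7/2
6 + 1/(7/2) = 6 + 2/7 = 44/7
11 + 1/(44/7) = 11 + 7/44 = 491/44

491/44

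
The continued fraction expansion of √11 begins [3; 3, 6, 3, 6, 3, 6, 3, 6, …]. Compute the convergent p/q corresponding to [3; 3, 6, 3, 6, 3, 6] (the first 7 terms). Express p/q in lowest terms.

25077/7561

Start with 6.
3 + 1/(6/1) = 3 + 1/6 = 19/6
6 + 1/(19/6) = 6 + 6/19 = 120/19
3 + 1/(120/19) = 3 + 19/120 = 379/120
6 + 1/(379/120) = 6 + 120/379 = 2394/379
3 + 1/(2394/379) = 3 + 379/2394 = 7561/2394
3 + 1/(7561/2394) = 3 + 2394/7561 = 25077/7561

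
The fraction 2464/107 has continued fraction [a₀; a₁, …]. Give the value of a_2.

1

Apply division with remainder until the remainder is 0:
2464 ÷ 107 → quotient 23, remainder 3
107 ÷ 3 → quotient 35, remainder 2
3 ÷ 2 → quotient 1, remainder 1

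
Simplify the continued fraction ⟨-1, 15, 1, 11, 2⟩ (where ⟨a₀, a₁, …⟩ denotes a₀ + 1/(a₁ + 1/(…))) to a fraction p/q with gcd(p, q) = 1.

-373/398

Work from the innermost term outward:
Start with 2.
11 + 1/(2/1) = 11 + 1/2 = 23/2
1 + 1/(23/2) = 1 + 2/23 = 25/23
15 + 1/(25/23) = 15 + 23/25 = 398/25
-1 + 1/(398/25) = -1 + 25/398 = -373/398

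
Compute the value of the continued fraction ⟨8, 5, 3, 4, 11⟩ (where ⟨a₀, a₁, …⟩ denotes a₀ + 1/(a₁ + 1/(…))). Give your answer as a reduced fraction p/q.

a_0 = 8: 8/1
a_1 = 5: 41/5
a_2 = 3: 131/16
a_3 = 4: 565/69
a_4 = 11: 6346/775

6346/775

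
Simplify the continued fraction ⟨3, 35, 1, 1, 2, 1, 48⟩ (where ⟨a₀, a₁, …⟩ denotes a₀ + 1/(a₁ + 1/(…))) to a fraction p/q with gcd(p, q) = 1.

36731/12130

Start with 48.
1 + 1/(48/1) = 1 + 1/48 = 49/48
2 + 1/(49/48) = 2 + 48/49 = 146/49
1 + 1/(146/49) = 1 + 49/146 = 195/146
1 + 1/(195/146) = 1 + 146/195 = 341/195
35 + 1/(341/195) = 35 + 195/341 = 12130/341
3 + 1/(12130/341) = 3 + 341/12130 = 36731/12130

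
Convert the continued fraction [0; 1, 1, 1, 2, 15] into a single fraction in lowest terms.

77/123

Use the convergent recurrence hₖ = aₖ·hₖ₋₁ + hₖ₋₂ (and likewise for the denominators kₖ):
a_0 = 0: 0/1
a_1 = 1: 1/1
a_2 = 1: 1/2
a_3 = 1: 2/3
a_4 = 2: 5/8
a_5 = 15: 77/123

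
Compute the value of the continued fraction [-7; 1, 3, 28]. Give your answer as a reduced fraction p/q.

-706/113

Work from the innermost term outward:
Start with 28.
3 + 1/(28/1) = 3 + 1/28 = 85/28
1 + 1/(85/28) = 1 + 28/85 = 113/85
-7 + 1/(113/85) = -7 + 85/113 = -706/113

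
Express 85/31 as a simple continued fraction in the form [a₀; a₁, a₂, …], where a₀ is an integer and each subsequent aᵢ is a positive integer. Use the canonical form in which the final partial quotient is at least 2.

[2; 1, 2, 1, 7]

Repeatedly divide and take the remainder:
85 ÷ 31 → quotient 2, remainder 23
31 ÷ 23 → quotient 1, remainder 8
23 ÷ 8 → quotient 2, remainder 7
8 ÷ 7 → quotient 1, remainder 1
7 ÷ 1 → quotient 7, remainder 0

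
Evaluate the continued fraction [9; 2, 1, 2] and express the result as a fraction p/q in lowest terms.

Use the convergent recurrence hₖ = aₖ·hₖ₋₁ + hₖ₋₂ (and likewise for the denominators kₖ):
a_0 = 9: 9/1
a_1 = 2: 19/2
a_2 = 1: 28/3
a_3 = 2: 75/8

75/8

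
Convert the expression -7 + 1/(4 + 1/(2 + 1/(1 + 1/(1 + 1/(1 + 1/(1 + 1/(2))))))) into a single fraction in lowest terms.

Build up convergents one term at a time:
a_0 = -7: -7/1
a_1 = 4: -27/4
a_2 = 2: -61/9
a_3 = 1: -88/13
a_4 = 1: -149/22
a_5 = 1: -237/35
a_6 = 1: -386/57
a_7 = 2: -1009/149

-1009/149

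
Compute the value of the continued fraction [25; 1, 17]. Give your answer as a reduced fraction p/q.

Collapse the nested fraction from the inside out:
Start with 17.
1 + 1/(17/1) = 1 + 1/17 = 18/17
25 + 1/(18/17) = 25 + 17/18 = 467/18

467/18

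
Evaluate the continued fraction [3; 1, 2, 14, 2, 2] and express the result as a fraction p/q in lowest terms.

Build up convergents one term at a time:
a_0 = 3: 3/1
a_1 = 1: 4/1
a_2 = 2: 11/3
a_3 = 14: 158/43
a_4 = 2: 327/89
a_5 = 2: 812/221

812/221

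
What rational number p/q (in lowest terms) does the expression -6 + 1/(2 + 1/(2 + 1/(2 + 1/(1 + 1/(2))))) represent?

Work from the innermost term outward:
Start with 2.
1 + 1/(2/1) = 1 + 1/2 = 3/2
2 + 1/(3/2) = 2 + 2/3 = 8/3
2 + 1/(8/3) = 2 + 3/8 = 19/8
2 + 1/(19/8) = 2 + 8/19 = 46/19
-6 + 1/(46/19) = -6 + 19/46 = -257/46

-257/46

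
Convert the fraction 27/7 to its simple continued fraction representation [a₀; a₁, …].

27 ÷ 7 → quotient 3, remainder 6
7 ÷ 6 → quotient 1, remainder 1
6 ÷ 1 → quotient 6, remainder 0

[3; 1, 6]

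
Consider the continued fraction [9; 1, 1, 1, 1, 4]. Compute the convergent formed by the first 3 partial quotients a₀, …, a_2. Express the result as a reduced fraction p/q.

a_0 = 9: 9/1
a_1 = 1: 10/1
a_2 = 1: 19/2

19/2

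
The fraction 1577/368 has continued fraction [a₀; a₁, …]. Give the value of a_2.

1577 ÷ 368 → quotient 4, remainder 105
368 ÷ 105 → quotient 3, remainder 53
105 ÷ 53 → quotient 1, remainder 52

1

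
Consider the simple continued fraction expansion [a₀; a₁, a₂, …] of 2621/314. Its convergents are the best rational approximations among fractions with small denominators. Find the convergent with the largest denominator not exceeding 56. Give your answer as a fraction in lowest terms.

409/49

a_0 = 8: 8/1  (≤ bound)
a_1 = 2: 17/2  (≤ bound)
a_2 = 1: 25/3  (≤ bound)
a_3 = 7: 192/23  (≤ bound)
a_4 = 2: 409/49  (≤ bound)
a_5 = 1: 601/72  (> 56, stop)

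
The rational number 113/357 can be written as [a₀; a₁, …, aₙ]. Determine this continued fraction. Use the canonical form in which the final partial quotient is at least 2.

[0; 3, 6, 3, 1, 1, 2]

Run the Euclidean algorithm, recording each quotient:
113 = 0·357 + 113, so a_0 = 0
357 = 3·113 + 18, so a_1 = 3
113 = 6·18 + 5, so a_2 = 6
18 = 3·5 + 3, so a_3 = 3
5 = 1·3 + 2, so a_4 = 1
3 = 1·2 + 1, so a_5 = 1
2 = 2·1 + 0, so a_6 = 2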